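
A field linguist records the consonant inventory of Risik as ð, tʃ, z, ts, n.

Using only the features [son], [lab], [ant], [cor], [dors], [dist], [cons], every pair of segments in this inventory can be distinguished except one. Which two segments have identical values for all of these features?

ts, z

Both /ts/ and /z/ are [−sonorant], [−labial], [+anterior], [+coronal], [−dorsal], [−distributed], [+consonantal]. Since the list omits [voice] and [continuant] — which do distinguish the voiceless alveolar affricate from the voiced alveolar fricative — this pair collapses; all other pairs remain distinct.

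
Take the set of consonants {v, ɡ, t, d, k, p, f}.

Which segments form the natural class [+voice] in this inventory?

The [+voice] segments here are /v, ɡ, d/; the remaining /t, k, p, f/ are [-voice].

v, ɡ, d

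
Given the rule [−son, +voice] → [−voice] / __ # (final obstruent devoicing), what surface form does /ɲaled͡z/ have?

Only the final segment /d͡z/ is both word-final and matches the structural description. It is a voiced alveolar affricate, so [−son, +voice] holds; changing it to [−voice] with all other features held fixed yields /t͡s/ (voiceless alveolar affricate). No other segment meets both the structural description and the environment, so the output is [ɲalet͡s].

[ɲalet͡s]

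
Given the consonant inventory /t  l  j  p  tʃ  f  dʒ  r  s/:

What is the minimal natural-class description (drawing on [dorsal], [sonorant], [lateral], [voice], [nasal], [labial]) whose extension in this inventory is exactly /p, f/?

[+labial]

The target set is precisely the extension of [+labial] in this inventory.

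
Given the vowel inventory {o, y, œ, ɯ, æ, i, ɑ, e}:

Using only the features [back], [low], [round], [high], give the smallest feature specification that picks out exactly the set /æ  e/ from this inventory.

The class [−high], [−back], [−round] has exactly /æ, e/ as its extension in this inventory. No smaller conjunction from the listed features achieves this: [−back, −round] alone would also admit /i/; [−high, −round] alone would also admit /ɑ/; [−high, −back] alone would also admit /œ/; and checking the remaining two-feature bundles turns up none with this extension.

[−high, −back, −round]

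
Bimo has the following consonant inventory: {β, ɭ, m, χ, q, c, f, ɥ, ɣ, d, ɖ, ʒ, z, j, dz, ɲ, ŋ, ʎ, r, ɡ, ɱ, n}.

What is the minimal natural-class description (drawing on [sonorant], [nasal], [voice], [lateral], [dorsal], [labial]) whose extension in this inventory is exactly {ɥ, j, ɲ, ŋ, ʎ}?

Every target segment is [+sonorant], [+dorsal]; each remaining inventory member fails at least one of these. Each conjunct is needed — [+dorsal] alone would also admit /χ, q, c, ɣ, …/; [+sonorant] alone would also admit /ɭ, m, r, ɱ, …/ — and no other single listed feature has exactly this extension, so two is the minimum.

[+sonorant, +dorsal]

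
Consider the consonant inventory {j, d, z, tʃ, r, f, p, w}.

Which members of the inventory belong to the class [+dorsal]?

The feature [dorsal] marks segments articulated with the tongue body. In this inventory /j, w/ have that property, so they are [+dorsal]; /d, z, tʃ, r, f, p/ are [-dorsal].

j, w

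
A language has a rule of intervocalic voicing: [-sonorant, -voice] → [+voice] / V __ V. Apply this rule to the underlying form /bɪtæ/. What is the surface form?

/t/ satisfies [-sonorant, -voice] and sits in V __ V. The [+voice] counterpart of the voiceless alveolar stop is /d/. Other segments in /bɪtæ/ either fail the structural description or are not in the environment, so the surface form is [bɪdæ].

[bɪdæ]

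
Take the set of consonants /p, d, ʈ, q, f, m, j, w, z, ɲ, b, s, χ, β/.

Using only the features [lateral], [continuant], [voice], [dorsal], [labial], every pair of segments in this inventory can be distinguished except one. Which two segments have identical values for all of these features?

b, m

/b/ (voiced bilabial stop) and /m/ (bilabial nasal) are both [−lateral], [−continuant], [+voice], [−dorsal], [+labial], so none of the listed features separates them. (They do differ in [sonorant] and [nasal], which are not among the given features.) Every other pair in the inventory differs on at least one listed feature.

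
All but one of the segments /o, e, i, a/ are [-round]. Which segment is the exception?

Every segment except /o/ is [-round]. /o/ (mid back rounded tense vowel) is [+round], so it is the exception.

o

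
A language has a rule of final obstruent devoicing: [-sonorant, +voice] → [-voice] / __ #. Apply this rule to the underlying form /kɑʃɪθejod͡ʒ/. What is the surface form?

/d͡ʒ/ satisfies [-sonorant, +voice] and sits in __ #. The [-voice] counterpart of the voiced postalveolar affricate is /t͡ʃ/. Other segments in /kɑʃɪθejod͡ʒ/ either fail the structural description or are not in the environment, so the surface form is [kɑʃɪθejot͡ʃ].

[kɑʃɪθejot͡ʃ]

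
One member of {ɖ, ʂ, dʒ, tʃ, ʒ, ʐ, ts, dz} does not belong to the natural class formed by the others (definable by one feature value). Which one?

ɖ

[strident] groups all but one: /ʒ, ʂ, dz, tʃ, ts, dʒ, ʐ/ share [+strident] while /ɖ/ (voiced retroflex stop) alone is [−strident]. Removing any other segment would not leave a single-feature class that excludes it.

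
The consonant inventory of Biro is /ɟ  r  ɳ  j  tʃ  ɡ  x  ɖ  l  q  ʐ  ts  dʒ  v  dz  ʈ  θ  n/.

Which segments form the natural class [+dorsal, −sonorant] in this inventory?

Checking each segment against [+dorsal], [−sonorant]: /ɟ/ (voiced palatal stop), /ɡ/ (voiced velar stop), /x/ (voiceless velar fricative), /q/ (voiceless uvular stop) satisfy every feature; every other segment in the inventory fails at least one.

ɟ, ɡ, x, q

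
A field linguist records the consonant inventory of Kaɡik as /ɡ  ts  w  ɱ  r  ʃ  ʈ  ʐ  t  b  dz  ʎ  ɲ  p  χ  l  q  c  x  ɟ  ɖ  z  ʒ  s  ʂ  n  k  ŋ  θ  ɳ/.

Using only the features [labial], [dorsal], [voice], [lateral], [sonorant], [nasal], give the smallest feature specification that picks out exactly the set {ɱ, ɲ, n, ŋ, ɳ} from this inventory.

[+nasal]

The target set is precisely the extension of [+nasal] in this inventory.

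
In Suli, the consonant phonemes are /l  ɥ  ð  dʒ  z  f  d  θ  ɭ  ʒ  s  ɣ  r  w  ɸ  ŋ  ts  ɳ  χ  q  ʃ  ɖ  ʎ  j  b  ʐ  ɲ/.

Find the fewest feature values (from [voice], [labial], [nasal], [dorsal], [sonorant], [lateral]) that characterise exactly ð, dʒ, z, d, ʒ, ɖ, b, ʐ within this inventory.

/ð, dʒ, z, d, ʒ, ɖ, b, ʐ/ are all [−sonorant], [+voice], [−dorsal], and no other segment in the inventory matches all three values. Dropping any one of them over-generates: [+voice, −dorsal] alone would also admit /l, ɭ, r, ɳ/; [−sonorant, −dorsal] alone would also admit /f, θ, s, ɸ, …/; [−sonorant, +voice] alone would also admit /ɣ/. No other combination of two listed features picks out exactly this set either, so fewer than three features will not do.

[−sonorant, +voice, −dorsal]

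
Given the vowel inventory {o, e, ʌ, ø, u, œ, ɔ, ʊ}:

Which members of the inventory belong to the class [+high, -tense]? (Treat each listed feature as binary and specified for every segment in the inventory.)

Checking each segment against [+high], [-tense]: /ʊ/ (high back rounded lax vowel) satisfies every feature; every other segment in the inventory fails at least one.

ʊ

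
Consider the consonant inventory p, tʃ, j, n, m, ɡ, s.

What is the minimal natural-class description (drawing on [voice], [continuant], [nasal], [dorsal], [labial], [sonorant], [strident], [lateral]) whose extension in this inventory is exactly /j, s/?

[+continuant]

/j, s/ are exactly the [+continuant] segments in the inventory, so a single feature suffices.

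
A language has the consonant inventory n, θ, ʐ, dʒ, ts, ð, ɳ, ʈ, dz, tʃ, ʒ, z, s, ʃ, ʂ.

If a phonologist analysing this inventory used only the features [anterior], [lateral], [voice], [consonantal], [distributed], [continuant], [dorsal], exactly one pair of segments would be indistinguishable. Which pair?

n, dz

On the given features, /n/ and /dz/ have an identical profile: [+anterior], [−lateral], [+voice], [+consonantal], [−distributed], [−continuant], [−dorsal]. No other two segments in the inventory coincide on all 7 features. (They do differ in [sonorant], [nasal] and [strident], which are not among the given features.)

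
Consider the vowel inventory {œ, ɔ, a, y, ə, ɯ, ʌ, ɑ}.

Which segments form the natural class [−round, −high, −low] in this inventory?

The [−round] segments are /a, ə, ɯ, ʌ, ɑ/.
Intersecting with [−high] gives /a, ə, ʌ, ɑ/.
Of those, [−low] leaves /ə, ʌ/.

ə, ʌ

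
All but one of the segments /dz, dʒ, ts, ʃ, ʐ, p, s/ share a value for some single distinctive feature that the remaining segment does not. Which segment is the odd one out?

p

The remaining segments after removing /p/ share [+strident]; /p/ (voiceless bilabial stop) is [−strident]. For every other candidate removal, the leftover set fails to share any single feature value that the removed segment lacks.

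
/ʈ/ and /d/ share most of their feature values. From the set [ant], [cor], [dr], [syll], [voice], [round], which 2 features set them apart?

The two segments share [+coronal], [-delayed release], [-syllabic], [-round]. The only features from the list on which they differ: /ʈ/ is [-voice] while /d/ is [+voice]; /ʈ/ is [-anterior] while /d/ is [+anterior].

[voice], [anterior]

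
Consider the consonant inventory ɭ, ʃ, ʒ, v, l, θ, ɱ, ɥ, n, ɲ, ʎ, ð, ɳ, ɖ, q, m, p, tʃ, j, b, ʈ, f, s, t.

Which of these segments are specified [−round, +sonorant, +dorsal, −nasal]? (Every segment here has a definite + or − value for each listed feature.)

ʎ, j

The [−round] segments are /ɭ, ʃ, ʒ, v, l, θ, ɱ, n, ɲ, ʎ, ð, ɳ, ɖ, q, m, p, tʃ, j, b, ʈ, f, s, t/.
Then [+sonorant] gives /ɭ, l, ɱ, n, ɲ, ʎ, ɳ, m, j/.
Then [+dorsal] gives /ɲ, ʎ, j/.
Then [−nasal] leaves /ʎ, j/.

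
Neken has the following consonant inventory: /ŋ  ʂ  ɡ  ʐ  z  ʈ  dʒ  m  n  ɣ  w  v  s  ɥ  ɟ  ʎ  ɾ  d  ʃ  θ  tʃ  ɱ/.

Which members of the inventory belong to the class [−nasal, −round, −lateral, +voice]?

ɡ, ʐ, z, dʒ, ɣ, v, ɟ, ɾ, d

Checking each segment against [−nasal], [−round], [−lateral], [+voice]: /ɡ/ (voiced velar stop), /ʐ/ (voiced retroflex fricative), /z/ (voiced alveolar fricative), /dʒ/ (voiced postalveolar affricate), /ɣ/ (voiced velar fricative), /v/ (voiced labiodental fricative), among others, satisfy every feature; every other segment in the inventory fails at least one.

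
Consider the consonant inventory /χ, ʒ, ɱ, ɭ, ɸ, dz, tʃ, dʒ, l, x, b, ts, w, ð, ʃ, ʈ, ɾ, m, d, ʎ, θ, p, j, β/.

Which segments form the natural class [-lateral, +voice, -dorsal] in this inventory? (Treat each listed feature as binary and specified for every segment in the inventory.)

Eliminate segments failing any feature: /χ, ɸ, tʃ, x, ts, ʃ, ʈ, θ, p/ are [-voice]; /ɭ, l, ʎ/ are [+lateral]; /w, j/ are [+dorsal]. The remaining /ʒ, ɱ, dz, dʒ, b, ð, ɾ, m, d, β/ satisfy [-lateral], [+voice], [-dorsal].

ʒ, ɱ, dz, dʒ, b, ð, ɾ, m, d, β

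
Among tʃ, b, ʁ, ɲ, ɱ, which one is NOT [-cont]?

ʁ

/ʁ/ is the voiced uvular fricative, which is [+continuant]; the rest — /ɲ, b, tʃ, ɱ/ — are [-continuant].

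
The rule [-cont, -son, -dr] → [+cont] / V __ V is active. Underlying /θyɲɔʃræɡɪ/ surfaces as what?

Only /ɡ/ occurs between two vowels (/æ/ __ /ɪ/) and matches the structural description. It is a voiced velar stop, so [-cont, -son, -dr] holds; changing it to [+continuant] with all other features held fixed yields /ɣ/ (voiced velar fricative). No other segment meets both the structural description and the environment, so the output is [θyɲɔʃræɣɪ].

[θyɲɔʃræɣɪ]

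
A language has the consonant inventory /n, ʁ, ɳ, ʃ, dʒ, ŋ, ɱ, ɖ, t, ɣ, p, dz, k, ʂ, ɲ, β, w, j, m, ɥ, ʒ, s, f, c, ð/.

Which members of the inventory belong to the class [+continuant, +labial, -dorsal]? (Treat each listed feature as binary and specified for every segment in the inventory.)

Eliminate segments failing any feature: /n, ɳ, dʒ, ŋ, ɱ, ɖ, t, p, dz, k, ɲ, m, c/ are [-continuant]; /ʁ, ʃ, ɣ, ʂ, j, ʒ, s, ð/ are [-labial]; /w, ɥ/ are [+dorsal]. The remaining /β, f/ satisfy [+continuant], [+labial], [-dorsal].

β, f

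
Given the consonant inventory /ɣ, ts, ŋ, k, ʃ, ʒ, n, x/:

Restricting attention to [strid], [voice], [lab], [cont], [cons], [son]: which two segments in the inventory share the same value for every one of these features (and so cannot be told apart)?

n, ŋ

/n/ (alveolar nasal) and /ŋ/ (velar nasal) are both [-strident], [+voice], [-labial], [-continuant], [+consonantal], [+sonorant], so none of the listed features separates them. (They do differ in [coronal] and [dorsal], which are not among the given features.) Every other pair in the inventory differs on at least one listed feature.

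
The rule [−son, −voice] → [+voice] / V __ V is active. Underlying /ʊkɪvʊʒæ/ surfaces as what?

[ʊɡɪvʊʒæ]

/k/ satisfies [−son, −voice] and sits in V __ V. The [+voice] counterpart of the voiceless velar stop is /ɡ/. Other segments in /ʊkɪvʊʒæ/ either fail the structural description or are not in the environment, so the surface form is [ʊɡɪvʊʒæ].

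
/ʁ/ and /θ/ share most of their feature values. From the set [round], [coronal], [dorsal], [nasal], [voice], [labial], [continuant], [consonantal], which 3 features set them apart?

The two segments share [−round], [−nasal], [−labial], [+continuant], [+consonantal]. The only features from the list on which they differ: /ʁ/ is [+voice] while /θ/ is [−voice]; /ʁ/ is [−coronal] while /θ/ is [+coronal]; /ʁ/ is [+dorsal] while /θ/ is [−dorsal].

[voice], [coronal], [dorsal]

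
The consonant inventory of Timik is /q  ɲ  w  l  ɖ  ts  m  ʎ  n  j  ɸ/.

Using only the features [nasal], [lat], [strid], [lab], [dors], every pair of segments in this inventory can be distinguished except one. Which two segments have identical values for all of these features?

q, j

On the given features, /q/ and /j/ have an identical profile: [−nasal], [−lateral], [−strident], [−labial], [+dorsal]. No other two segments in the inventory coincide on all 5 features. (They do differ in [sonorant], [voice], [continuant], [high] and [back], which are not among the given features.)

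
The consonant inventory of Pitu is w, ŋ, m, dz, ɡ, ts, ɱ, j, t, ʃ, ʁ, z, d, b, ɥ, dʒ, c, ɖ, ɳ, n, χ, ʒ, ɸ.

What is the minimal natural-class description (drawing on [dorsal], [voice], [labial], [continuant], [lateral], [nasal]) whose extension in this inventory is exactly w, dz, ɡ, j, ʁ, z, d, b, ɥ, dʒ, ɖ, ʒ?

Every target segment is [+voice], [-nasal]; each remaining inventory member fails at least one of these. Each conjunct is needed — [-nasal] alone would also admit /ts, t, ʃ, c, …/; [+voice] alone would also admit /ŋ, m, ɱ, ɳ, …/ — and no other single listed feature has exactly this extension, so two is the minimum.

[+voice, -nasal]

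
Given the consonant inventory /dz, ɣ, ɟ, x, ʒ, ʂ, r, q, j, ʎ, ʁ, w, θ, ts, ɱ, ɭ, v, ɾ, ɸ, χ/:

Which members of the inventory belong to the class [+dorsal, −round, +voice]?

ɣ, ɟ, j, ʎ, ʁ

The [+dorsal] segments are /ɣ, ɟ, x, q, j, ʎ, ʁ, w, χ/.
Intersecting with [−round] gives /ɣ, ɟ, x, q, j, ʎ, ʁ, χ/.
Among these, [+voice] leaves /ɣ, ɟ, j, ʎ, ʁ/.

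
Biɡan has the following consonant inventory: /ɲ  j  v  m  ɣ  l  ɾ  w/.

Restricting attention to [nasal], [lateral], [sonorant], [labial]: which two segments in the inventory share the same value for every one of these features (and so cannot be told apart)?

j, ɾ

On the given features, /j/ and /ɾ/ have an identical profile: [−nasal], [−lateral], [+sonorant], [−labial]. No other two segments in the inventory coincide on all 4 features. (They do differ in [dorsal], which is not among the given features.)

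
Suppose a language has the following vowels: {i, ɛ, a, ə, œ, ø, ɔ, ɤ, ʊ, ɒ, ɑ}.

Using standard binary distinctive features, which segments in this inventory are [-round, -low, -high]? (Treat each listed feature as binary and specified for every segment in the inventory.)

Eliminate segments failing any feature: /i/ is [+high]; /a, ɑ/ are [+low]; /œ, ø, ɔ, ʊ, ɒ/ are [+round]. The remaining /ɛ, ə, ɤ/ satisfy [-round], [-low], [-high].

ɛ, ə, ɤ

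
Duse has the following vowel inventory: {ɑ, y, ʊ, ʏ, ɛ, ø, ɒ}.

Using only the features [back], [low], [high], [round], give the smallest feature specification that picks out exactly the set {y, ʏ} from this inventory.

Every target segment is [+high], [−back]; each remaining inventory member fails at least one of these. Each conjunct is needed — [−back] alone would also admit /ɛ, ø/; [+high] alone would also admit /ʊ/ — and no other single listed feature has exactly this extension, so two is the minimum.

[+high, −back]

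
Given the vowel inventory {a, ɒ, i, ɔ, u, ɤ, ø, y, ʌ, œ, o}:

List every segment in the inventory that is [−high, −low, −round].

ɤ, ʌ

Checking each segment against [−high], [−low], [−round]: /ɤ/ (mid back unrounded tense vowel), /ʌ/ (mid back unrounded lax vowel) satisfy every feature; every other segment in the inventory fails at least one.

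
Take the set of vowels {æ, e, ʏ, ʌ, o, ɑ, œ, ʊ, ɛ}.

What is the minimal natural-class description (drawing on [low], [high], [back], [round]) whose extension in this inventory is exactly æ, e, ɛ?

[−back, −round]

/æ, e, ɛ/ are all [−back], [−round], and no other segment in the inventory matches both values. Dropping any one of them over-generates: [−round] alone would also admit /ʌ, ɑ/; [−back] alone would also admit /ʏ, œ/. No other single listed feature picks out exactly this set either, so fewer than two features will not do.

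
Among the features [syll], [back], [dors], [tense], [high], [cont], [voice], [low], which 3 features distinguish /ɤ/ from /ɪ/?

/ɤ/ is the mid back unrounded tense vowel and /ɪ/ is the high front unrounded lax vowel. Both are [+syllabic], [+dorsal], [+continuant], [+voice], [−low]. /ɤ/ is [−high] while /ɪ/ is [+high]; /ɤ/ is [+back] while /ɪ/ is [−back]; /ɤ/ is [+tense] while /ɪ/ is [−tense], so the distinguishing features are [high], [back], [tense].

[high], [back], [tense]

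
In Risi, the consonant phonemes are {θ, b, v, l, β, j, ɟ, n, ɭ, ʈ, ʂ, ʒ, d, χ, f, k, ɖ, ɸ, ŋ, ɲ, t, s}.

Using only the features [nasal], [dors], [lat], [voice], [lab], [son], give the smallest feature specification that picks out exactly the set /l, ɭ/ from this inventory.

[+lat]

/l, ɭ/ are exactly the [+lateral] segments in the inventory, so a single feature suffices.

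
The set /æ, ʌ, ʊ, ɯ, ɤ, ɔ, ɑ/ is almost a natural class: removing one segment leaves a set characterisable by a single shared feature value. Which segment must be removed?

æ

The remaining segments after removing /æ/ share [+back]; /æ/ (low front unrounded vowel) is [−back]. For every other candidate removal, the leftover set fails to share any single feature value that the removed segment lacks.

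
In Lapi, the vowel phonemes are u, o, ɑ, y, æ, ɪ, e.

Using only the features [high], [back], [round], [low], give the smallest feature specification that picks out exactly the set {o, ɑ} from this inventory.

[−high, +back]

/o, ɑ/ are all [−high], [+back], and no other segment in the inventory matches both values. Dropping any one of them over-generates: [+back] alone would also admit /u/; [−high] alone would also admit /æ, e/. No other single listed feature picks out exactly this set either, so fewer than two features will not do.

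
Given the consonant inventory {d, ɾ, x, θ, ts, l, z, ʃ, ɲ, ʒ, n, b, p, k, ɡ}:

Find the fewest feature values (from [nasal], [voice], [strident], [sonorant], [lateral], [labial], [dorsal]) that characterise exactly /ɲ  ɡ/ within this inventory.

/ɲ, ɡ/ are all [+voice], [+dorsal], and no other segment in the inventory matches both values. Dropping any one of them over-generates: [+dorsal] alone would also admit /x, k/; [+voice] alone would also admit /d, ɾ, l, z, …/. No other single listed feature picks out exactly this set either, so fewer than two features will not do.

[+voice, +dorsal]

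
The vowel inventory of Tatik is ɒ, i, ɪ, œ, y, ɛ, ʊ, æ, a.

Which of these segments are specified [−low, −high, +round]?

œ

Checking each segment against [−low], [−high], [+round]: /œ/ (mid front rounded lax vowel) satisfies every feature; every other segment in the inventory fails at least one.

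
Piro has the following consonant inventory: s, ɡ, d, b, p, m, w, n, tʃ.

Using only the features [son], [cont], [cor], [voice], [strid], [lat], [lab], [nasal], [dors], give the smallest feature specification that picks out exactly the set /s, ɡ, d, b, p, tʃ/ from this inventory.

The target set is precisely the extension of [−sonorant] in this inventory.

[−son]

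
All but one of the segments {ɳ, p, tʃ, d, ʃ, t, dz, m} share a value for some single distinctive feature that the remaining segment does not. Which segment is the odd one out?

ʃ

/m, t, tʃ, d, p, dz, ɳ/ are all [−continuant], but /ʃ/ (voiceless postalveolar fricative) is [+continuant]. No other single segment can be removed to leave a set sharing one feature value that the removed segment lacks, so /ʃ/ is the odd one out.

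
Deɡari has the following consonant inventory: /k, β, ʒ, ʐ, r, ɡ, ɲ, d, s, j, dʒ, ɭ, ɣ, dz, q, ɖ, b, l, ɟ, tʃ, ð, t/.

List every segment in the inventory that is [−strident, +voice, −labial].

The [−strident] segments are /k, β, r, ɡ, ɲ, d, j, ɭ, ɣ, q, ɖ, b, l, ɟ, ð, t/.
Within that set, [+voice] gives /β, r, ɡ, ɲ, d, j, ɭ, ɣ, ɖ, b, l, ɟ, ð/.
Then [−labial] leaves /r, ɡ, ɲ, d, j, ɭ, ɣ, ɖ, l, ɟ, ð/.

r, ɡ, ɲ, d, j, ɭ, ɣ, ɖ, l, ɟ, ð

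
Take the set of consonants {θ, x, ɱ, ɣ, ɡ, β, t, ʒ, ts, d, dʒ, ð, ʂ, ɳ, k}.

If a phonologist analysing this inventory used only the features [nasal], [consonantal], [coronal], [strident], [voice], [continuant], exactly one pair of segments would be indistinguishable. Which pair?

On the given features, /β/ and /ɣ/ have an identical profile: [−nasal], [+consonantal], [−coronal], [−strident], [+voice], [+continuant]. No other two segments in the inventory coincide on all 6 features. (They do differ in [labial] and [dorsal], which are not among the given features.)

β, ɣ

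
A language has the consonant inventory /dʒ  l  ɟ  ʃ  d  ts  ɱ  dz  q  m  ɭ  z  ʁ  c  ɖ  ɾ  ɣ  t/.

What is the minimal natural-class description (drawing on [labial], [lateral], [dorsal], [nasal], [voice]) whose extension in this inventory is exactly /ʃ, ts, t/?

The class [−voice], [−dorsal] has exactly /ʃ, ts, t/ as its extension in this inventory. No smaller conjunction from the listed features achieves this: [−dorsal] alone would also admit /dʒ, l, d, ɱ, …/; [−voice] alone would also admit /q, c/; and checking the remaining single features turns up none with this extension.

[−voice, −dorsal]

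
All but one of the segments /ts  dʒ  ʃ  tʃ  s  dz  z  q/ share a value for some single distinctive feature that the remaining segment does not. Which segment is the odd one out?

[strident] (equivalently [coronal], [dorsal]) groups all but one: /dʒ, ts, s, ʃ, dz, tʃ, z/ share [+strident] while /q/ (voiceless uvular stop) alone is [−strident]. Removing any other segment would not leave a single-feature class that excludes it.

q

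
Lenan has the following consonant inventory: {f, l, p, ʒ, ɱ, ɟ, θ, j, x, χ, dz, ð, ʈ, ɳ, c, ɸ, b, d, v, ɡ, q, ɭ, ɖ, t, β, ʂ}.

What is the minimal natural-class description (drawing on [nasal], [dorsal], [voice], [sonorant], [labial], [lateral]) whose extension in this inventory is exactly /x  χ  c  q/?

[-voice, +dorsal]

Every target segment is [-voice], [+dorsal]; each remaining inventory member fails at least one of these. Each conjunct is needed — [+dorsal] alone would also admit /ɟ, j, ɡ/; [-voice] alone would also admit /f, p, θ, ʈ, …/ — and no other single listed feature has exactly this extension, so two is the minimum.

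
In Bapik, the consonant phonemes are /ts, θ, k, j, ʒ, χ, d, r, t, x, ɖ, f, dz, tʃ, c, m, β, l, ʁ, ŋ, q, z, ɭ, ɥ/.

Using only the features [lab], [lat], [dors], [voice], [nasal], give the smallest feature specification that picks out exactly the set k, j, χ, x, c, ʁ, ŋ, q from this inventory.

[−lab, +dors]

Every target segment is [−labial], [+dorsal]; each remaining inventory member fails at least one of these. Each conjunct is needed — [+dorsal] alone would also admit /ɥ/; [−labial] alone would also admit /ts, θ, ʒ, d, …/ — and no other single listed feature has exactly this extension, so two is the minimum.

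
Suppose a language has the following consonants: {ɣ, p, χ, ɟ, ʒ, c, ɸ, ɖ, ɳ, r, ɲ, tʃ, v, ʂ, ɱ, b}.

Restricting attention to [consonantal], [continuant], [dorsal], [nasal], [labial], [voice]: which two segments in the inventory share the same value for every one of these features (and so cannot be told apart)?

/r/ (alveolar trill) and /ʒ/ (voiced postalveolar fricative) are both [+consonantal], [+continuant], [−dorsal], [−nasal], [−labial], [+voice], so none of the listed features separates them. (They do differ in [sonorant], [strident] and [anterior], which are not among the given features.) Every other pair in the inventory differs on at least one listed feature.

r, ʒ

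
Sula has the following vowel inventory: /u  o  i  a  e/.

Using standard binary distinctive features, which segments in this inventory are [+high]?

u, i

The [+high] segments here are /u, i/; the remaining /o, a, e/ are [−high].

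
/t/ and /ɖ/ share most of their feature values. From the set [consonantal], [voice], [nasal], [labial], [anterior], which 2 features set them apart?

/t/ is the voiceless alveolar stop and /ɖ/ is the voiced retroflex stop. Both are [+consonantal], [-nasal], [-labial]. /t/ is [-voice] while /ɖ/ is [+voice]; /t/ is [+anterior] while /ɖ/ is [-anterior], so the distinguishing features are [voice], [anterior].

[voice], [anterior]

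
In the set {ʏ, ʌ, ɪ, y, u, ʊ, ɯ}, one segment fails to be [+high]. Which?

ʌ

/ʏ, u, ɪ, y, ʊ, ɯ/ are all [+high]; /ʌ/ (mid back unrounded lax vowel) is [−high].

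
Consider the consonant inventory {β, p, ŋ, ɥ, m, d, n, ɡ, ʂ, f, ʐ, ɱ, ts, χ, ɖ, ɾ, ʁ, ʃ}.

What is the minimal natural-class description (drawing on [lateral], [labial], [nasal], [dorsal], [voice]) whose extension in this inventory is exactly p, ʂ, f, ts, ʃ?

/p, ʂ, f, ts, ʃ/ are all [−voice], [−dorsal], and no other segment in the inventory matches both values. Dropping any one of them over-generates: [−dorsal] alone would also admit /β, m, d, n, …/; [−voice] alone would also admit /χ/. No other single listed feature picks out exactly this set either, so fewer than two features will not do.

[−voice, −dorsal]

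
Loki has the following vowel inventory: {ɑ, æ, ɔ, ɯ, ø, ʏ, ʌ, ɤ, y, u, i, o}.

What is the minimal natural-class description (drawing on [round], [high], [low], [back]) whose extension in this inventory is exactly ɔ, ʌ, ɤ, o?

[-high, -low, +back]

Every target segment is [-high], [-low], [+back]; each remaining inventory member fails at least one of these. Each conjunct is needed — [-low, +back] alone would also admit /ɯ, u/; [-high, +back] alone would also admit /ɑ/; [-high, -low] alone would also admit /ø/ — and no other combination of two listed features has exactly this extension, so three is the minimum.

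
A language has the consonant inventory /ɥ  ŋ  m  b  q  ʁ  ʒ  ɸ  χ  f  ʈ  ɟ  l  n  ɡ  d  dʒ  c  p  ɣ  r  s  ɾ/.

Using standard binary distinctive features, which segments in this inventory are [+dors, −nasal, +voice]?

ɥ, ʁ, ɟ, ɡ, ɣ

Checking each segment against [+dorsal], [−nasal], [+voice]: /ɥ/ (labial-palatal glide), /ʁ/ (voiced uvular fricative), /ɟ/ (voiced palatal stop), /ɡ/ (voiced velar stop), /ɣ/ (voiced velar fricative) satisfy every feature; every other segment in the inventory fails at least one.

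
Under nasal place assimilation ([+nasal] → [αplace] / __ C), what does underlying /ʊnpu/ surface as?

The only nasal preceding a consonant is /n/ before /p/. /p/ is [+labial], so /n/ → /m/, giving [ʊmpu].

[ʊmpu]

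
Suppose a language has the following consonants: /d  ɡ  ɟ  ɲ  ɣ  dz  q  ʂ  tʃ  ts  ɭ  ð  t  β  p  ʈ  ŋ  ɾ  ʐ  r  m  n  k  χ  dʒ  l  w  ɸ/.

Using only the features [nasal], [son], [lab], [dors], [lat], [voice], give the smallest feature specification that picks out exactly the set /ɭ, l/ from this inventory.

[+lat]

/ɭ, l/ are exactly the [+lateral] segments in the inventory, so a single feature suffices.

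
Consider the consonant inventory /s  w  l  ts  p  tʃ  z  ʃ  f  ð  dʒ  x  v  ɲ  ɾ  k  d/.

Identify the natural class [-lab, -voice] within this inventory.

Checking each segment against [-labial], [-voice]: /s/ (voiceless alveolar fricative), /ts/ (voiceless alveolar affricate), /tʃ/ (voiceless postalveolar affricate), /ʃ/ (voiceless postalveolar fricative), /x/ (voiceless velar fricative), /k/ (voiceless velar stop) satisfy every feature; every other segment in the inventory fails at least one.

s, ts, tʃ, ʃ, x, k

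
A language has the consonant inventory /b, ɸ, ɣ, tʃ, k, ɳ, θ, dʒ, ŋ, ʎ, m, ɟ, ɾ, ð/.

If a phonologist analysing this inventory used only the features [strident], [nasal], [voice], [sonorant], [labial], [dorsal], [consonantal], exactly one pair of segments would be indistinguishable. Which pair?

ɣ, ɟ

/ɣ/ (voiced velar fricative) and /ɟ/ (voiced palatal stop) are both [−strident], [−nasal], [+voice], [−sonorant], [−labial], [+dorsal], [+consonantal], so none of the listed features separates them. (They do differ in [continuant] and [back], which are not among the given features.) Every other pair in the inventory differs on at least one listed feature.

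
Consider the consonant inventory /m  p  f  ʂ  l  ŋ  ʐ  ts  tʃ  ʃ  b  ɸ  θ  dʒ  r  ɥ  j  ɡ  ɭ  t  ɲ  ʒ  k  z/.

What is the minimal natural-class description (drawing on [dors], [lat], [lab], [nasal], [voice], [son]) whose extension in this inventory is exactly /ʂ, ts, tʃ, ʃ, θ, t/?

[−voice, −lab, −dors]

The class [−voice], [−labial], [−dorsal] has exactly /ʂ, ts, tʃ, ʃ, θ, t/ as its extension in this inventory. No smaller conjunction from the listed features achieves this: [−labial, −dorsal] alone would also admit /l, ʐ, dʒ, r, …/; [−voice, −dorsal] alone would also admit /p, f, ɸ/; [−voice, −labial] alone would also admit /k/; and checking the remaining two-feature bundles turns up none with this extension.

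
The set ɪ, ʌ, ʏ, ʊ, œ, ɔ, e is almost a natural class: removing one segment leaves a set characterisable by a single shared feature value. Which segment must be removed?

e

[tense] groups all but one: /ɔ, ʊ, ɪ, ʏ, œ, ʌ/ share [-tense] while /e/ (mid front unrounded tense vowel) alone is [+tense]. Removing any other segment would not leave a single-feature class that excludes it.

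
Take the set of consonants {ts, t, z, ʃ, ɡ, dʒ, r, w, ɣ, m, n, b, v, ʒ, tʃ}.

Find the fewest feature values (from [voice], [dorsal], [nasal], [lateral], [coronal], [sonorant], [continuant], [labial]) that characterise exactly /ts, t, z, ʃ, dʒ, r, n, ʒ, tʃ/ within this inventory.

[+coronal]

Every target segment is [+coronal] and no other inventory member is, so one feature is enough.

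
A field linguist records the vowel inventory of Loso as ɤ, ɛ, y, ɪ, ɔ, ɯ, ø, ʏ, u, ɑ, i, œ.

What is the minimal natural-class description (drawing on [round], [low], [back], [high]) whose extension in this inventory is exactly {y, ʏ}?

/y, ʏ/ are all [+high], [-back], [+round], and no other segment in the inventory matches all three values. Dropping any one of them over-generates: [-back, +round] alone would also admit /ø, œ/; [+high, +round] alone would also admit /u/; [+high, -back] alone would also admit /ɪ, i/. No other combination of two listed features picks out exactly this set either, so fewer than three features will not do.

[+high, -back, +round]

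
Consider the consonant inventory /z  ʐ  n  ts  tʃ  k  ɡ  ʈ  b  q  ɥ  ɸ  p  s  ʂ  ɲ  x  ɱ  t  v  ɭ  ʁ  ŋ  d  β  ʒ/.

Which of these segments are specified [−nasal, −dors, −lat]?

z, ʐ, ts, tʃ, ʈ, b, ɸ, p, s, ʂ, t, v, d, β, ʒ

Among the inventory, the [−nasal] segments are /z, ʐ, ts, tʃ, k, ɡ, ʈ, b, q, ɥ, ɸ, p, s, ʂ, x, t, v, ɭ, ʁ, d, β, ʒ/.
Then [−dorsal] gives /z, ʐ, ts, tʃ, ʈ, b, ɸ, p, s, ʂ, t, v, ɭ, d, β, ʒ/.
Intersecting with [−lateral] leaves /z, ʐ, ts, tʃ, ʈ, b, ɸ, p, s, ʂ, t, v, d, β, ʒ/.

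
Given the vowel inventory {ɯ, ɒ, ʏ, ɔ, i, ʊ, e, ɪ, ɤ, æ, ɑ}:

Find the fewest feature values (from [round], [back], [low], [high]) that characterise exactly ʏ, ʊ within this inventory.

Every target segment is [+high], [+round]; each remaining inventory member fails at least one of these. Each conjunct is needed — [+round] alone would also admit /ɒ, ɔ/; [+high] alone would also admit /ɯ, i, ɪ/ — and no other single listed feature has exactly this extension, so two is the minimum.

[+high, +round]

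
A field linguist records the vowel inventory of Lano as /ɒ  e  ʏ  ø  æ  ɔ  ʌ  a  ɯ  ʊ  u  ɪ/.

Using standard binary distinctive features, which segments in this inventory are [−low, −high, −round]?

Eliminate segments failing any feature: /ɒ, æ, a/ are [+low]; /ʏ, ɯ, ʊ, u, ɪ/ are [+high]; /ø, ɔ/ are [+round]. The remaining /e, ʌ/ satisfy [−low], [−high], [−round].

e, ʌ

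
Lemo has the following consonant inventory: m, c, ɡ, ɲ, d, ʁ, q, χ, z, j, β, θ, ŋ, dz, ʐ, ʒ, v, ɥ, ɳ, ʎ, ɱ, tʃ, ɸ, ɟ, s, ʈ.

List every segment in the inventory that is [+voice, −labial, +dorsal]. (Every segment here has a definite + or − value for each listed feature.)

First, the [+voice] segments are /m, ɡ, ɲ, d, ʁ, z, j, β, ŋ, dz, ʐ, ʒ, v, ɥ, ɳ, ʎ, ɱ, ɟ/.
Intersecting with [−labial] gives /ɡ, ɲ, d, ʁ, z, j, ŋ, dz, ʐ, ʒ, ɳ, ʎ, ɟ/.
Within that set, [+dorsal] leaves /ɡ, ɲ, ʁ, j, ŋ, ʎ, ɟ/.

ɡ, ɲ, ʁ, j, ŋ, ʎ, ɟ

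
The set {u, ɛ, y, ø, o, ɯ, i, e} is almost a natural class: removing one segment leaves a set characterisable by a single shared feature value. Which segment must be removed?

ɛ

/o, ɯ, e, u, i, ø, y/ are all [+tense], but /ɛ/ (mid front unrounded lax vowel) is [−tense]. No other single segment can be removed to leave a set sharing one feature value that the removed segment lacks, so /ɛ/ is the odd one out.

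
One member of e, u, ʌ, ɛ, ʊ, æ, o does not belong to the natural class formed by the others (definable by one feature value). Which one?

/o, u, ʊ, ʌ, ɛ, e/ are all [−low], but /æ/ (low front unrounded vowel) is [+low]. No other single segment can be removed to leave a set sharing one feature value that the removed segment lacks, so /æ/ is the odd one out.

æ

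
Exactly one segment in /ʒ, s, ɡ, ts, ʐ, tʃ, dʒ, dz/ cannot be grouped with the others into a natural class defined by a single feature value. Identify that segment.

ɡ

/ts, dz, ʒ, dʒ, s, tʃ, ʐ/ are all [+strident], but /ɡ/ (voiced velar stop) is [−strident]. No other single segment can be removed to leave a set sharing one feature value that the removed segment lacks, so /ɡ/ is the odd one out.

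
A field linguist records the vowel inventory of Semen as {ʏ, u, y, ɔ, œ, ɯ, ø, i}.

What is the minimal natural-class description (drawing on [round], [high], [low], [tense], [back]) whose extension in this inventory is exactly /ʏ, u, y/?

The class [+high], [+round] has exactly /ʏ, u, y/ as its extension in this inventory. No smaller conjunction from the listed features achieves this: [+round] alone would also admit /ɔ, œ, ø/; [+high] alone would also admit /ɯ, i/; and checking the remaining single features turns up none with this extension.

[+high, +round]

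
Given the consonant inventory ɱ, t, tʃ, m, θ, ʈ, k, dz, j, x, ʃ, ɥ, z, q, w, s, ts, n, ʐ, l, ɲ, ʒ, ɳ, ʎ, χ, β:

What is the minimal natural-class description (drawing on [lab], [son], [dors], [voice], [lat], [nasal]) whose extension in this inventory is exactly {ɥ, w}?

Every target segment is [+labial], [+dorsal]; each remaining inventory member fails at least one of these. Each conjunct is needed — [+dorsal] alone would also admit /k, j, x, q, …/; [+labial] alone would also admit /ɱ, m, β/ — and no other single listed feature has exactly this extension, so two is the minimum.

[+lab, +dors]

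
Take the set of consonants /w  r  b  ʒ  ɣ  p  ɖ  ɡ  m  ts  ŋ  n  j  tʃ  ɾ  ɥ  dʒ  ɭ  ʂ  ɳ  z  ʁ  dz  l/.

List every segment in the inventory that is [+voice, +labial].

w, b, m, ɥ

The [+voice] segments are /w, r, b, ʒ, ɣ, ɖ, ɡ, m, ŋ, n, j, ɾ, ɥ, dʒ, ɭ, ɳ, z, ʁ, dz, l/.
Then [+labial] leaves /w, b, m, ɥ/.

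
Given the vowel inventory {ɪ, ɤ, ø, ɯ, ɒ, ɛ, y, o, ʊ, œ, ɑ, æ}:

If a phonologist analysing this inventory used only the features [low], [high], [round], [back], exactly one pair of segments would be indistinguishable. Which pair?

œ, ø

On the given features, /œ/ and /ø/ have an identical profile: [-low], [-high], [+round], [-back]. No other two segments in the inventory coincide on all 4 features. (They do differ in [tense], which is not among the given features.)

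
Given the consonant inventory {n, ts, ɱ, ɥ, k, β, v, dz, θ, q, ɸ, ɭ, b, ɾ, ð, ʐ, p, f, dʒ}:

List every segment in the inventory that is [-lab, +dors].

k, q

The [-labial] segments are /n, ts, k, dz, θ, q, ɭ, ɾ, ð, ʐ, dʒ/.
Among these, [+dorsal] leaves /k, q/.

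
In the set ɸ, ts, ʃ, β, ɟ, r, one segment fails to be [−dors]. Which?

Every segment except /ɟ/ is [−dorsal]. /ɟ/ (voiced palatal stop) is [+dorsal], so it is the exception.

ɟ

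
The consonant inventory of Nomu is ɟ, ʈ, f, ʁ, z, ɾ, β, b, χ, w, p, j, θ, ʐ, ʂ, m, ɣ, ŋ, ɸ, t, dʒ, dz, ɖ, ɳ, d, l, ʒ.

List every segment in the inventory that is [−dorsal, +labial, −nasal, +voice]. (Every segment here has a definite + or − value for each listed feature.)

The [−dorsal] segments are /ʈ, f, z, ɾ, β, b, p, θ, ʐ, ʂ, m, ɸ, t, dʒ, dz, ɖ, ɳ, d, l, ʒ/.
Within that set, [+labial] gives /f, β, b, p, m, ɸ/.
Among these, [−nasal] gives /f, β, b, p, ɸ/.
Of those, [+voice] leaves /β, b/.

β, b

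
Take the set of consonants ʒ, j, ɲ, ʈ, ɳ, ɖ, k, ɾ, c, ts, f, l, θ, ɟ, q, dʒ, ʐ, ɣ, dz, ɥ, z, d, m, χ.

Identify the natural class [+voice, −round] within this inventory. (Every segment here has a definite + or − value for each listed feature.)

Checking each segment against [+voice], [−round]: /ʒ/ (voiced postalveolar fricative), /j/ (palatal glide), /ɲ/ (palatal nasal), /ɳ/ (retroflex nasal), /ɖ/ (voiced retroflex stop), /ɾ/ (alveolar tap), among others, satisfy every feature; every other segment in the inventory fails at least one.

ʒ, j, ɲ, ɳ, ɖ, ɾ, l, ɟ, dʒ, ʐ, ɣ, dz, z, d, m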